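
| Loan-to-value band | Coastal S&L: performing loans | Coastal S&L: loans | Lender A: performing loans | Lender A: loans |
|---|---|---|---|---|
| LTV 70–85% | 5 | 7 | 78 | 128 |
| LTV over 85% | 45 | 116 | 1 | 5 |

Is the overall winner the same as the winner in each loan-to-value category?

No

LTV 70–85%: Coastal S&L 5/7 = 71.4%, Lender A 78/128 = 60.9% → Coastal S&L
LTV over 85%: Coastal S&L 45/116 = 38.8%, Lender A 1/5 = 20.0% → Coastal S&L
Overall: Coastal S&L 50/123 = 40.7%, Lender A 79/133 = 59.4% → Lender A
Coastal S&L wins each loan-to-value group but Lender A wins overall — the comparison reverses. Coastal S&L's loans skew toward LTV over 85%, which has a lower base rate.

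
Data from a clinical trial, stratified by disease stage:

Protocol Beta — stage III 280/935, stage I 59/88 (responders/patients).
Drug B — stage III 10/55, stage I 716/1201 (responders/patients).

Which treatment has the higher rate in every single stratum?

Stage III: Protocol Beta 280/935 = 29.9%, Drug B 10/55 = 18.2% → Protocol Beta
Stage I: Protocol Beta 59/88 = 67.0%, Drug B 716/1201 = 59.6% → Protocol Beta
Protocol Beta has the higher rate in both groups.

Protocol Beta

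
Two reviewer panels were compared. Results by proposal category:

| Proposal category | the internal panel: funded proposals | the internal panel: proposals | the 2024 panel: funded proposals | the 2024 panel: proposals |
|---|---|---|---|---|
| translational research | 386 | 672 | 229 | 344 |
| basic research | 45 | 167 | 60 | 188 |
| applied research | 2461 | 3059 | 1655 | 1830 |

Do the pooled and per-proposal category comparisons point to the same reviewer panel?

Translational research: the internal panel 386/672 = 57.4%, the 2024 panel 229/344 = 66.6% → the 2024 panel
Basic research: the internal panel 45/167 = 26.9%, the 2024 panel 60/188 = 31.9% → the 2024 panel
Applied research: the internal panel 2461/3059 = 80.5%, the 2024 panel 1655/1830 = 90.4% → the 2024 panel
Overall: the internal panel 2892/3898 = 74.2%, the 2024 panel 1944/2362 = 82.3% → the 2024 panel
The 2024 panel wins overall and in every proposal group — no reversal.

Yes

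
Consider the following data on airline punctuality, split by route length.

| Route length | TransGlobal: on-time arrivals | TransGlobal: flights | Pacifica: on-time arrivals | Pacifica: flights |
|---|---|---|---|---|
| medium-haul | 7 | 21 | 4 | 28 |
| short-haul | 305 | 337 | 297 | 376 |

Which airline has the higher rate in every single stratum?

Medium-haul: TransGlobal 7/21 = 33.3%, Pacifica 4/28 = 14.3% → TransGlobal
Short-haul: TransGlobal 305/337 = 90.5%, Pacifica 297/376 = 79.0% → TransGlobal
TransGlobal has the higher rate in both groups.

TransGlobal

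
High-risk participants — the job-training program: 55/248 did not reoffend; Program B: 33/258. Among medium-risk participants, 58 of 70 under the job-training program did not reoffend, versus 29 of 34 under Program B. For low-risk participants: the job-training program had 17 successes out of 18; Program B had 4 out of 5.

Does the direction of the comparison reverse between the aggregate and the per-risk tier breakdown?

High-risk: the job-training program 55/248 = 22.2%, Program B 33/258 = 12.8% → the job-training program
Medium-risk: the job-training program 58/70 = 82.9%, Program B 29/34 = 85.3% → Program B
Low-risk: the job-training program 17/18 = 94.4%, Program B 4/5 = 80.0% → the job-training program
Overall: the job-training program 130/336 = 38.7%, Program B 66/297 = 22.2% → the job-training program
Neither sweeps: the job-training program wins 2 of 3 groups, Program B wins 1. The job-training program wins overall but not every group — no Simpson reversal.

No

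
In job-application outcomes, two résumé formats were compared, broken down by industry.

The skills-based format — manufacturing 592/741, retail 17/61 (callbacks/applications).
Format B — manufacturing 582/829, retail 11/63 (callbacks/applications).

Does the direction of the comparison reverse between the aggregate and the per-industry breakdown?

Manufacturing: the skills-based format 592/741 = 79.9%, Format B 582/829 = 70.2% → the skills-based format
Retail: the skills-based format 17/61 = 27.9%, Format B 11/63 = 17.5% → the skills-based format
Overall: the skills-based format 609/802 = 75.9%, Format B 593/892 = 66.5% → the skills-based format
The skills-based format wins overall and in every industry group — no reversal.

No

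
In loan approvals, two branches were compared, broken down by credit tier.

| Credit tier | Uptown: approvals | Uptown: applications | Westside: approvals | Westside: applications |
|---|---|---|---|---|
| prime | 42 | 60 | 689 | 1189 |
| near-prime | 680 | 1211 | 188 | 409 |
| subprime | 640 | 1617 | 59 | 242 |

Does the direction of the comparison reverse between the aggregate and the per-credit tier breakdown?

Yes

Prime: Uptown 42/60 = 70.0%, Westside 689/1189 = 57.9% → Uptown
Near-prime: Uptown 680/1211 = 56.2%, Westside 188/409 = 46.0% → Uptown
Subprime: Uptown 640/1617 = 39.6%, Westside 59/242 = 24.4% → Uptown
Overall: Uptown 1362/2888 = 47.2%, Westside 936/1840 = 50.9% → Westside
Uptown wins each credit group but Westside wins overall — the comparison reverses. Uptown's applications skew toward subprime, which has a lower base rate.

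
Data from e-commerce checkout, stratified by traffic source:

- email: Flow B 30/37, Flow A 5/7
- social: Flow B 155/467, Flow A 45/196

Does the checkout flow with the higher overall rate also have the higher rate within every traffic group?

Email: Flow B 30/37 = 81.1%, Flow A 5/7 = 71.4% → Flow B
Social: Flow B 155/467 = 33.2%, Flow A 45/196 = 23.0% → Flow B
Overall: Flow B 185/504 = 36.7%, Flow A 50/203 = 24.6% → Flow B
Flow B wins overall and in every traffic group — no reversal.

Yes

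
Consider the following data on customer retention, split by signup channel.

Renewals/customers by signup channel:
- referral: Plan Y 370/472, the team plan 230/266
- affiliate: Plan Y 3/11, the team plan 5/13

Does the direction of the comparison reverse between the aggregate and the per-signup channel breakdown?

Referral: Plan Y 370/472 = 78.4%, the team plan 230/266 = 86.5% → the team plan
Affiliate: Plan Y 3/11 = 27.3%, the team plan 5/13 = 38.5% → the team plan
Overall: Plan Y 373/483 = 77.2%, the team plan 235/279 = 84.2% → the team plan
The team plan wins overall and in every signup group — no reversal.

No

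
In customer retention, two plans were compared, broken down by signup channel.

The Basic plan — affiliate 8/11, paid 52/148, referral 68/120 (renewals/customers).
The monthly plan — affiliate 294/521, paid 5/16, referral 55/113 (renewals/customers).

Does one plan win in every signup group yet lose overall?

Affiliate: the Basic plan 8/11 = 72.7%, the monthly plan 294/521 = 56.4% → the Basic plan
Paid: the Basic plan 52/148 = 35.1%, the monthly plan 5/16 = 31.2% → the Basic plan
Referral: the Basic plan 68/120 = 56.7%, the monthly plan 55/113 = 48.7% → the Basic plan
Overall: the Basic plan 128/279 = 45.9%, the monthly plan 354/650 = 54.5% → the monthly plan
The Basic plan wins each signup group but the monthly plan wins overall — the comparison reverses. The Basic plan's customers skew toward paid, which has a lower base rate.

Yes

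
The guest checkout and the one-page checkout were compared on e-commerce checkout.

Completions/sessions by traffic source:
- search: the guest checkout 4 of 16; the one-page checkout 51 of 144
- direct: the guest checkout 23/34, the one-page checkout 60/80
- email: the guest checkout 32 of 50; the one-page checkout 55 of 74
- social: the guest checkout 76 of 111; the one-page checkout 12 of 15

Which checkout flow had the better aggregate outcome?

Search: the guest checkout 4/16 = 25.0%, the one-page checkout 51/144 = 35.4% → the one-page checkout
Direct: the guest checkout 23/34 = 67.6%, the one-page checkout 60/80 = 75.0% → the one-page checkout
Email: the guest checkout 32/50 = 64.0%, the one-page checkout 55/74 = 74.3% → the one-page checkout
Social: the guest checkout 76/111 = 68.5%, the one-page checkout 12/15 = 80.0% → the one-page checkout
Overall: the guest checkout 135/211 = 64.0%, the one-page checkout 178/313 = 56.9% → the guest checkout
(The one-page checkout wins every traffic group but the guest checkout wins overall — the one-page checkout's sessions skew toward the low-rate search group.)

the guest checkout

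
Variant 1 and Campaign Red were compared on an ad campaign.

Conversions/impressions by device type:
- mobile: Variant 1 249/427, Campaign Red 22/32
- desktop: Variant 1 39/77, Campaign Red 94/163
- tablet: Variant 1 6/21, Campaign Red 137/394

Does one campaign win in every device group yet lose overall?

Yes

Mobile: Variant 1 249/427 = 58.3%, Campaign Red 22/32 = 68.8% → Campaign Red
Desktop: Variant 1 39/77 = 50.6%, Campaign Red 94/163 = 57.7% → Campaign Red
Tablet: Variant 1 6/21 = 28.6%, Campaign Red 137/394 = 34.8% → Campaign Red
Overall: Variant 1 294/525 = 56.0%, Campaign Red 253/589 = 43.0% → Variant 1
Campaign Red wins each device group but Variant 1 wins overall — the comparison reverses. Campaign Red's impressions skew toward tablet, which has a lower base rate.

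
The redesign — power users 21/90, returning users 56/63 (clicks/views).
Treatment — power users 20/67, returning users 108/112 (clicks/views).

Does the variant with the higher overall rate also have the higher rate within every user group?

Power users: the redesign 21/90 = 23.3%, Treatment 20/67 = 29.9% → Treatment
Returning users: the redesign 56/63 = 88.9%, Treatment 108/112 = 96.4% → Treatment
Overall: the redesign 77/153 = 50.3%, Treatment 128/179 = 71.5% → Treatment
Treatment wins overall and in every user group — no reversal.

Yes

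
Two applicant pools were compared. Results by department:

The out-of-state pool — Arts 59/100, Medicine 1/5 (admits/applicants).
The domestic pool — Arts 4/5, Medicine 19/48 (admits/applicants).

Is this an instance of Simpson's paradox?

Yes

Arts: the out-of-state pool 59/100 = 59.0%, the domestic pool 4/5 = 80.0% → the domestic pool
Medicine: the out-of-state pool 1/5 = 20.0%, the domestic pool 19/48 = 39.6% → the domestic pool
Overall: the out-of-state pool 60/105 = 57.1%, the domestic pool 23/53 = 43.4% → the out-of-state pool
The domestic pool wins each department group but the out-of-state pool wins overall — the comparison reverses. The domestic pool's applicants skew toward Medicine, which has a lower base rate.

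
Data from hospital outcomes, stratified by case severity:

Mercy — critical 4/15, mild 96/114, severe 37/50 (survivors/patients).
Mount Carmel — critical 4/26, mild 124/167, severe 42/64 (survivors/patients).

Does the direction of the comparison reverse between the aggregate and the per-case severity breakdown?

Critical: Mercy 4/15 = 26.7%, Mount Carmel 4/26 = 15.4% → Mercy
Mild: Mercy 96/114 = 84.2%, Mount Carmel 124/167 = 74.3% → Mercy
Severe: Mercy 37/50 = 74.0%, Mount Carmel 42/64 = 65.6% → Mercy
Overall: Mercy 137/179 = 76.5%, Mount Carmel 170/257 = 66.1% → Mercy
Mercy wins overall and in every case group — no reversal.

No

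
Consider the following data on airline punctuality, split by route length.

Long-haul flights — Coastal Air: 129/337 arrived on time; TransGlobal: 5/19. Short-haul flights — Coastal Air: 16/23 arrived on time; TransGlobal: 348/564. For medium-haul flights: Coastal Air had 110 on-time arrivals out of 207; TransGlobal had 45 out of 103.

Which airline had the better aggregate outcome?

Long-haul: Coastal Air 129/337 = 38.3%, TransGlobal 5/19 = 26.3% → Coastal Air
Short-haul: Coastal Air 16/23 = 69.6%, TransGlobal 348/564 = 61.7% → Coastal Air
Medium-haul: Coastal Air 110/207 = 53.1%, TransGlobal 45/103 = 43.7% → Coastal Air
Overall: Coastal Air 255/567 = 45.0%, TransGlobal 398/686 = 58.0% → TransGlobal
(Coastal Air wins every route group but TransGlobal wins overall — Coastal Air's flights skew toward the low-rate long-haul group.)

TransGlobal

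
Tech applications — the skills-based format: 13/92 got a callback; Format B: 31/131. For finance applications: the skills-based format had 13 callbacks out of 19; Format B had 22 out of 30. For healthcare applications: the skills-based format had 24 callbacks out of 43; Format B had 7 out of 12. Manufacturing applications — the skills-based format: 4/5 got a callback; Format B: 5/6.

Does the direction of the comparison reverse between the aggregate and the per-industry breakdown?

No

Tech: the skills-based format 13/92 = 14.1%, Format B 31/131 = 23.7% → Format B
Finance: the skills-based format 13/19 = 68.4%, Format B 22/30 = 73.3% → Format B
Healthcare: the skills-based format 24/43 = 55.8%, Format B 7/12 = 58.3% → Format B
Manufacturing: the skills-based format 4/5 = 80.0%, Format B 5/6 = 83.3% → Format B
Overall: the skills-based format 54/159 = 34.0%, Format B 65/179 = 36.3% → Format B
Format B wins overall and in every industry group — no reversal.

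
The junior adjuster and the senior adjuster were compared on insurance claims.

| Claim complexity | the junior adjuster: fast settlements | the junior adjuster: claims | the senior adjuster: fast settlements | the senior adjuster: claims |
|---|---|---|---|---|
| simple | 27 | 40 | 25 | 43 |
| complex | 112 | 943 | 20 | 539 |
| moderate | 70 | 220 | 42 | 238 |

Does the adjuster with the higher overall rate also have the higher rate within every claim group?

Simple: the junior adjuster 27/40 = 67.5%, the senior adjuster 25/43 = 58.1% → the junior adjuster
Complex: the junior adjuster 112/943 = 11.9%, the senior adjuster 20/539 = 3.7% → the junior adjuster
Moderate: the junior adjuster 70/220 = 31.8%, the senior adjuster 42/238 = 17.6% → the junior adjuster
Overall: the junior adjuster 209/1203 = 17.4%, the senior adjuster 87/820 = 10.6% → the junior adjuster
The junior adjuster wins overall and in every claim group — no reversal.

Yes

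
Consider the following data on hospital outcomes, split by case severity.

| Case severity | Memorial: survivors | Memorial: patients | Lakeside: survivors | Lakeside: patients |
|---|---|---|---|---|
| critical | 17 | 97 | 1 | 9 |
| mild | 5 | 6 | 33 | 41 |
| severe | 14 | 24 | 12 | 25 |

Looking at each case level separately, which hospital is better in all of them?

Memorial

Critical: Memorial 17/97 = 17.5%, Lakeside 1/9 = 11.1% → Memorial
Mild: Memorial 5/6 = 83.3%, Lakeside 33/41 = 80.5% → Memorial
Severe: Memorial 14/24 = 58.3%, Lakeside 12/25 = 48.0% → Memorial
Memorial has the higher rate in all 3 groups.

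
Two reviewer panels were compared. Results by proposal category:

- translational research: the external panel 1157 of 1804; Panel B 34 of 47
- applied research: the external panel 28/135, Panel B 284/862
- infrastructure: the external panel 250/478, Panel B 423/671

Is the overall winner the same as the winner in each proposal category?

Translational research: the external panel 1157/1804 = 64.1%, Panel B 34/47 = 72.3% → Panel B
Applied research: the external panel 28/135 = 20.7%, Panel B 284/862 = 32.9% → Panel B
Infrastructure: the external panel 250/478 = 52.3%, Panel B 423/671 = 63.0% → Panel B
Overall: the external panel 1435/2417 = 59.4%, Panel B 741/1580 = 46.9% → the external panel
Panel B wins each proposal group but the external panel wins overall — the comparison reverses. Panel B's proposals skew toward applied research, which has a lower base rate.

No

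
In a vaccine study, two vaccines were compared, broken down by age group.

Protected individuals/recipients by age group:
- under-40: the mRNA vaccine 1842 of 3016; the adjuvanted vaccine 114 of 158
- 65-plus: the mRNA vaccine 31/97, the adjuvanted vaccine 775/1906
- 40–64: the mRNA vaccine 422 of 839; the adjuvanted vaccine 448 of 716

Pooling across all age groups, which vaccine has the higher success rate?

the mRNA vaccine

Under-40: the mRNA vaccine 1842/3016 = 61.1%, the adjuvanted vaccine 114/158 = 72.2% → the adjuvanted vaccine
65-plus: the mRNA vaccine 31/97 = 32.0%, the adjuvanted vaccine 775/1906 = 40.7% → the adjuvanted vaccine
40–64: the mRNA vaccine 422/839 = 50.3%, the adjuvanted vaccine 448/716 = 62.6% → the adjuvanted vaccine
Overall: the mRNA vaccine 2295/3952 = 58.1%, the adjuvanted vaccine 1337/2780 = 48.1% → the mRNA vaccine
(The adjuvanted vaccine wins every age group but the mRNA vaccine wins overall — the adjuvanted vaccine's recipients skew toward the low-rate 65-plus group.)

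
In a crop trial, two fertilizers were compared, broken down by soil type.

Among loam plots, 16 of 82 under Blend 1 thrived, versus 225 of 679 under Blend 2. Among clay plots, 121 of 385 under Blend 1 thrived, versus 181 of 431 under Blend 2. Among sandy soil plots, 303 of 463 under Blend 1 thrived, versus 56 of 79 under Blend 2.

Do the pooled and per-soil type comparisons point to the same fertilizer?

Loam: Blend 1 16/82 = 19.5%, Blend 2 225/679 = 33.1% → Blend 2
Clay: Blend 1 121/385 = 31.4%, Blend 2 181/431 = 42.0% → Blend 2
Sandy soil: Blend 1 303/463 = 65.4%, Blend 2 56/79 = 70.9% → Blend 2
Overall: Blend 1 440/930 = 47.3%, Blend 2 462/1189 = 38.9% → Blend 1
Blend 2 wins each soil group but Blend 1 wins overall — the comparison reverses. Blend 2's plots skew toward loam, which has a lower base rate.

No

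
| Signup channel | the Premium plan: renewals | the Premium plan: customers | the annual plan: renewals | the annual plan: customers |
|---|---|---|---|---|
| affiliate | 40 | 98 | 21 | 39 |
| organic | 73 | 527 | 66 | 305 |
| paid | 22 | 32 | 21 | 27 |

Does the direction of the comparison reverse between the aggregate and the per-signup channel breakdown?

No

Affiliate: the Premium plan 40/98 = 40.8%, the annual plan 21/39 = 53.8% → the annual plan
Organic: the Premium plan 73/527 = 13.9%, the annual plan 66/305 = 21.6% → the annual plan
Paid: the Premium plan 22/32 = 68.8%, the annual plan 21/27 = 77.8% → the annual plan
Overall: the Premium plan 135/657 = 20.5%, the annual plan 108/371 = 29.1% → the annual plan
The annual plan wins overall and in every signup group — no reversal.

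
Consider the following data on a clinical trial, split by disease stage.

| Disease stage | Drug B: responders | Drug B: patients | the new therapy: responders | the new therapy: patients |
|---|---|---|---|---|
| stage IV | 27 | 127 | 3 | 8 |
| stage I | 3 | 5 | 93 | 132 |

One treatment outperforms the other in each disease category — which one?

Stage IV: Drug B 27/127 = 21.3%, the new therapy 3/8 = 37.5% → the new therapy
Stage I: Drug B 3/5 = 60.0%, the new therapy 93/132 = 70.5% → the new therapy
The new therapy has the higher rate in both groups.

the new therapy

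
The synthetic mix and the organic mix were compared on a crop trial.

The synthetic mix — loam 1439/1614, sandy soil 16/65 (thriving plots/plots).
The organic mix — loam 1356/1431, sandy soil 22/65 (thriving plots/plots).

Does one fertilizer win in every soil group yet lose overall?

Loam: the synthetic mix 1439/1614 = 89.2%, the organic mix 1356/1431 = 94.8% → the organic mix
Sandy soil: the synthetic mix 16/65 = 24.6%, the organic mix 22/65 = 33.8% → the organic mix
Overall: the synthetic mix 1455/1679 = 86.7%, the organic mix 1378/1496 = 92.1% → the organic mix
The organic mix wins overall and in every soil group — no reversal.

No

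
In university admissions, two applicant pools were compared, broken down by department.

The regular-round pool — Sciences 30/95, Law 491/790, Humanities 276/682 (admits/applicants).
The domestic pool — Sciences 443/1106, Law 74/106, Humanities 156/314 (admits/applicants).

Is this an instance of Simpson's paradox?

Yes

Sciences: the regular-round pool 30/95 = 31.6%, the domestic pool 443/1106 = 40.1% → the domestic pool
Law: the regular-round pool 491/790 = 62.2%, the domestic pool 74/106 = 69.8% → the domestic pool
Humanities: the regular-round pool 276/682 = 40.5%, the domestic pool 156/314 = 49.7% → the domestic pool
Overall: the regular-round pool 797/1567 = 50.9%, the domestic pool 673/1526 = 44.1% → the regular-round pool
The domestic pool wins each department group but the regular-round pool wins overall — the comparison reverses. The domestic pool's applicants skew toward Sciences, which has a lower base rate.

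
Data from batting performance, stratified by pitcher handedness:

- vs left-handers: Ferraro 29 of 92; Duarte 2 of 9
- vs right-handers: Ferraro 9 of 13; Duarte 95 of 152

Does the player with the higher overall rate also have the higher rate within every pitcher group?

No

Vs left-handers: Ferraro 29/92 = 31.5%, Duarte 2/9 = 22.2% → Ferraro
Vs right-handers: Ferraro 9/13 = 69.2%, Duarte 95/152 = 62.5% → Ferraro
Overall: Ferraro 38/105 = 36.2%, Duarte 97/161 = 60.2% → Duarte
Ferraro wins each pitcher group but Duarte wins overall — the comparison reverses. Ferraro's at-bats skew toward vs left-handers, which has a lower base rate.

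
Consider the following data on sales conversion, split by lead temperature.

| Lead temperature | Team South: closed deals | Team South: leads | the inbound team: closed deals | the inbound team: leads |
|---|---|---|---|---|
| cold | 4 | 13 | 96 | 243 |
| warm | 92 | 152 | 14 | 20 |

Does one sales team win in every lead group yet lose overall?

Cold: Team South 4/13 = 30.8%, the inbound team 96/243 = 39.5% → the inbound team
Warm: Team South 92/152 = 60.5%, the inbound team 14/20 = 70.0% → the inbound team
Overall: Team South 96/165 = 58.2%, the inbound team 110/263 = 41.8% → Team South
The inbound team wins each lead group but Team South wins overall — the comparison reverses. The inbound team's leads skew toward cold, which has a lower base rate.

Yes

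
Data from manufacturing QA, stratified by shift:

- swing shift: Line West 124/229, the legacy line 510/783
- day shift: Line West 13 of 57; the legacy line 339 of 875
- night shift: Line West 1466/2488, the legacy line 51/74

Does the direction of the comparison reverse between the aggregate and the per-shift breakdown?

Swing shift: Line West 124/229 = 54.1%, the legacy line 510/783 = 65.1% → the legacy line
Day shift: Line West 13/57 = 22.8%, the legacy line 339/875 = 38.7% → the legacy line
Night shift: Line West 1466/2488 = 58.9%, the legacy line 51/74 = 68.9% → the legacy line
Overall: Line West 1603/2774 = 57.8%, the legacy line 900/1732 = 52.0% → Line West
The legacy line wins each shift group but Line West wins overall — the comparison reverses. The legacy line's units skew toward day shift, which has a lower base rate.

Yes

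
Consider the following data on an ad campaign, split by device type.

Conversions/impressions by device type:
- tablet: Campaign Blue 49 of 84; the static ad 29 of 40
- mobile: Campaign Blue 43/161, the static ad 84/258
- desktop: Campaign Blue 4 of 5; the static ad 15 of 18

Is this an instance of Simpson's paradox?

No

Tablet: Campaign Blue 49/84 = 58.3%, the static ad 29/40 = 72.5% → the static ad
Mobile: Campaign Blue 43/161 = 26.7%, the static ad 84/258 = 32.6% → the static ad
Desktop: Campaign Blue 4/5 = 80.0%, the static ad 15/18 = 83.3% → the static ad
Overall: Campaign Blue 96/250 = 38.4%, the static ad 128/316 = 40.5% → the static ad
The static ad wins overall and in every device group — no reversal.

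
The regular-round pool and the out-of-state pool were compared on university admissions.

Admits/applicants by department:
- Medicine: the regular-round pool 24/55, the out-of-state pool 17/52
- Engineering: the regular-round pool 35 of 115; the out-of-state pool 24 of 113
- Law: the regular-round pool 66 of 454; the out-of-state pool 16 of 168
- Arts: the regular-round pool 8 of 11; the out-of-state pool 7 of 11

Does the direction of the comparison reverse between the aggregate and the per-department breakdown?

Medicine: the regular-round pool 24/55 = 43.6%, the out-of-state pool 17/52 = 32.7% → the regular-round pool
Engineering: the regular-round pool 35/115 = 30.4%, the out-of-state pool 24/113 = 21.2% → the regular-round pool
Law: the regular-round pool 66/454 = 14.5%, the out-of-state pool 16/168 = 9.5% → the regular-round pool
Arts: the regular-round pool 8/11 = 72.7%, the out-of-state pool 7/11 = 63.6% → the regular-round pool
Overall: the regular-round pool 133/635 = 20.9%, the out-of-state pool 64/344 = 18.6% → the regular-round pool
The regular-round pool wins overall and in every department group — no reversal.

No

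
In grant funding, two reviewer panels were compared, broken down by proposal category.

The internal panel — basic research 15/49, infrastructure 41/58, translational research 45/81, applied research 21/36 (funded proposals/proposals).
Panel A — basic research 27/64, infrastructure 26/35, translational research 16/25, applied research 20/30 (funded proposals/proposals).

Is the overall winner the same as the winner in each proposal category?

Yes

Basic research: the internal panel 15/49 = 30.6%, Panel A 27/64 = 42.2% → Panel A
Infrastructure: the internal panel 41/58 = 70.7%, Panel A 26/35 = 74.3% → Panel A
Translational research: the internal panel 45/81 = 55.6%, Panel A 16/25 = 64.0% → Panel A
Applied research: the internal panel 21/36 = 58.3%, Panel A 20/30 = 66.7% → Panel A
Overall: the internal panel 122/224 = 54.5%, Panel A 89/154 = 57.8% → Panel A
Panel A wins overall and in every proposal group — no reversal.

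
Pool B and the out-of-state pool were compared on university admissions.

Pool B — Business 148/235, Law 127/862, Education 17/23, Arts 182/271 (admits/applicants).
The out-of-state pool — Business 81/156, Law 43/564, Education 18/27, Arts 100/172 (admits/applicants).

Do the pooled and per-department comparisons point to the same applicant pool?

Business: Pool B 148/235 = 63.0%, the out-of-state pool 81/156 = 51.9% → Pool B
Law: Pool B 127/862 = 14.7%, the out-of-state pool 43/564 = 7.6% → Pool B
Education: Pool B 17/23 = 73.9%, the out-of-state pool 18/27 = 66.7% → Pool B
Arts: Pool B 182/271 = 67.2%, the out-of-state pool 100/172 = 58.1% → Pool B
Overall: Pool B 474/1391 = 34.1%, the out-of-state pool 242/919 = 26.3% → Pool B
Pool B wins overall and in every department group — no reversal.

Yes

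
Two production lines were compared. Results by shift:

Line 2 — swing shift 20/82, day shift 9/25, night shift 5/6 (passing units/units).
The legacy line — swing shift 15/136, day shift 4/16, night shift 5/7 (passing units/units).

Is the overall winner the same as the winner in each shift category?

Swing shift: Line 2 20/82 = 24.4%, the legacy line 15/136 = 11.0% → Line 2
Day shift: Line 2 9/25 = 36.0%, the legacy line 4/16 = 25.0% → Line 2
Night shift: Line 2 5/6 = 83.3%, the legacy line 5/7 = 71.4% → Line 2
Overall: Line 2 34/113 = 30.1%, the legacy line 24/159 = 15.1% → Line 2
Line 2 wins overall and in every shift group — no reversal.

Yes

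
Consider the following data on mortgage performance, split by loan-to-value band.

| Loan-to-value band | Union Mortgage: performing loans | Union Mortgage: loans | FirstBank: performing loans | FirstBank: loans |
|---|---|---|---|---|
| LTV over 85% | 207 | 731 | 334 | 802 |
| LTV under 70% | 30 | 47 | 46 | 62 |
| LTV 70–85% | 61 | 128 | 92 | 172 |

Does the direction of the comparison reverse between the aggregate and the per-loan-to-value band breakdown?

LTV over 85%: Union Mortgage 207/731 = 28.3%, FirstBank 334/802 = 41.6% → FirstBank
LTV under 70%: Union Mortgage 30/47 = 63.8%, FirstBank 46/62 = 74.2% → FirstBank
LTV 70–85%: Union Mortgage 61/128 = 47.7%, FirstBank 92/172 = 53.5% → FirstBank
Overall: Union Mortgage 298/906 = 32.9%, FirstBank 472/1036 = 45.6% → FirstBank
FirstBank wins overall and in every loan-to-value group — no reversal.

No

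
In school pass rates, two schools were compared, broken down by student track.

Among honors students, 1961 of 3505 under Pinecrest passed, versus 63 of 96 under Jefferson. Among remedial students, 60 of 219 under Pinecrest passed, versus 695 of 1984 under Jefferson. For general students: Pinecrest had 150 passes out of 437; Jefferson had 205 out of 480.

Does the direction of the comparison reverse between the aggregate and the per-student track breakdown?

Honors: Pinecrest 1961/3505 = 55.9%, Jefferson 63/96 = 65.6% → Jefferson
Remedial: Pinecrest 60/219 = 27.4%, Jefferson 695/1984 = 35.0% → Jefferson
General: Pinecrest 150/437 = 34.3%, Jefferson 205/480 = 42.7% → Jefferson
Overall: Pinecrest 2171/4161 = 52.2%, Jefferson 963/2560 = 37.6% → Pinecrest
Jefferson wins each student group but Pinecrest wins overall — the comparison reverses. Jefferson's students skew toward remedial, which has a lower base rate.

Yes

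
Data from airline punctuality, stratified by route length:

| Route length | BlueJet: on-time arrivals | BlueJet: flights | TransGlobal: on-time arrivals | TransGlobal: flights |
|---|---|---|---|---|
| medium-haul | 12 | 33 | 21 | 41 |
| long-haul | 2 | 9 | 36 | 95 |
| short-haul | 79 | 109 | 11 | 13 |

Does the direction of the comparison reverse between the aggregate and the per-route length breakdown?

Yes

Medium-haul: BlueJet 12/33 = 36.4%, TransGlobal 21/41 = 51.2% → TransGlobal
Long-haul: BlueJet 2/9 = 22.2%, TransGlobal 36/95 = 37.9% → TransGlobal
Short-haul: BlueJet 79/109 = 72.5%, TransGlobal 11/13 = 84.6% → TransGlobal
Overall: BlueJet 93/151 = 61.6%, TransGlobal 68/149 = 45.6% → BlueJet
TransGlobal wins each route group but BlueJet wins overall — the comparison reverses. TransGlobal's flights skew toward long-haul, which has a lower base rate.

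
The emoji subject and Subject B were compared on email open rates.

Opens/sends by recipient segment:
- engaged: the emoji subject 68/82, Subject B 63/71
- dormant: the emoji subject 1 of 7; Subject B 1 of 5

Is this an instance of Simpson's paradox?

Engaged: the emoji subject 68/82 = 82.9%, Subject B 63/71 = 88.7% → Subject B
Dormant: the emoji subject 1/7 = 14.3%, Subject B 1/5 = 20.0% → Subject B
Overall: the emoji subject 69/89 = 77.5%, Subject B 64/76 = 84.2% → Subject B
Subject B wins overall and in every recipient group — no reversal.

No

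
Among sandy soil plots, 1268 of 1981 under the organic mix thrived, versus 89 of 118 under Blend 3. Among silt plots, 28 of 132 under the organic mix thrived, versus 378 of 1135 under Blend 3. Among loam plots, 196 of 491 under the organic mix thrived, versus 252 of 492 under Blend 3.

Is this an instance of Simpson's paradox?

Sandy soil: the organic mix 1268/1981 = 64.0%, Blend 3 89/118 = 75.4% → Blend 3
Silt: the organic mix 28/132 = 21.2%, Blend 3 378/1135 = 33.3% → Blend 3
Loam: the organic mix 196/491 = 39.9%, Blend 3 252/492 = 51.2% → Blend 3
Overall: the organic mix 1492/2604 = 57.3%, Blend 3 719/1745 = 41.2% → the organic mix
Blend 3 wins each soil group but the organic mix wins overall — the comparison reverses. Blend 3's plots skew toward silt, which has a lower base rate.

Yes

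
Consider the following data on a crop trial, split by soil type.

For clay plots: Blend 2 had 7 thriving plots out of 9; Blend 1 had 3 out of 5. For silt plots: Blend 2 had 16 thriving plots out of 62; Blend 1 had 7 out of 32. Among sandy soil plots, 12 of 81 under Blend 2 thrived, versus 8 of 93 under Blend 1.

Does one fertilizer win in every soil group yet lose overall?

Clay: Blend 2 7/9 = 77.8%, Blend 1 3/5 = 60.0% → Blend 2
Silt: Blend 2 16/62 = 25.8%, Blend 1 7/32 = 21.9% → Blend 2
Sandy soil: Blend 2 12/81 = 14.8%, Blend 1 8/93 = 8.6% → Blend 2
Overall: Blend 2 35/152 = 23.0%, Blend 1 18/130 = 13.8% → Blend 2
Blend 2 wins overall and in every soil group — no reversal.

No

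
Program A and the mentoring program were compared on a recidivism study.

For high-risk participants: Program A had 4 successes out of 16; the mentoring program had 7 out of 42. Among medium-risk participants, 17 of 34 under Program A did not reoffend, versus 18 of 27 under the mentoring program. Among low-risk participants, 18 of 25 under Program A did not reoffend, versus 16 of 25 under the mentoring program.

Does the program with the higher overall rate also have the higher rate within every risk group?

No

High-risk: Program A 4/16 = 25.0%, the mentoring program 7/42 = 16.7% → Program A
Medium-risk: Program A 17/34 = 50.0%, the mentoring program 18/27 = 66.7% → the mentoring program
Low-risk: Program A 18/25 = 72.0%, the mentoring program 16/25 = 64.0% → Program A
Overall: Program A 39/75 = 52.0%, the mentoring program 41/94 = 43.6% → Program A
Neither sweeps: Program A wins 2 of 3 groups, the mentoring program wins 1. Program A wins overall but not every group — no Simpson reversal.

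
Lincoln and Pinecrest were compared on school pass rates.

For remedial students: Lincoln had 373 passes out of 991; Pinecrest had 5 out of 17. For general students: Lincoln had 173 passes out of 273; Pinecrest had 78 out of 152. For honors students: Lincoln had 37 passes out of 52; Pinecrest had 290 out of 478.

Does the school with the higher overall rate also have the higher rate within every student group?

Remedial: Lincoln 373/991 = 37.6%, Pinecrest 5/17 = 29.4% → Lincoln
General: Lincoln 173/273 = 63.4%, Pinecrest 78/152 = 51.3% → Lincoln
Honors: Lincoln 37/52 = 71.2%, Pinecrest 290/478 = 60.7% → Lincoln
Overall: Lincoln 583/1316 = 44.3%, Pinecrest 373/647 = 57.7% → Pinecrest
Lincoln wins each student group but Pinecrest wins overall — the comparison reverses. Lincoln's students skew toward remedial, which has a lower base rate.

No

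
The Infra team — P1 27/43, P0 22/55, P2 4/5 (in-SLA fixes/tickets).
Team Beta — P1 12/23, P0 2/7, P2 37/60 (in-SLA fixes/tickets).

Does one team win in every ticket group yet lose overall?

P1: the Infra team 27/43 = 62.8%, Team Beta 12/23 = 52.2% → the Infra team
P0: the Infra team 22/55 = 40.0%, Team Beta 2/7 = 28.6% → the Infra team
P2: the Infra team 4/5 = 80.0%, Team Beta 37/60 = 61.7% → the Infra team
Overall: the Infra team 53/103 = 51.5%, Team Beta 51/90 = 56.7% → Team Beta
The Infra team wins each ticket group but Team Beta wins overall — the comparison reverses. The Infra team's tickets skew toward P0, which has a lower base rate.

Yes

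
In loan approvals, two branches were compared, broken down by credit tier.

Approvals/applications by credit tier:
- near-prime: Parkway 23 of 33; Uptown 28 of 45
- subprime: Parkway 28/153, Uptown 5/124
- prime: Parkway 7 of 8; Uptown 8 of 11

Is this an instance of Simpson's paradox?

No

Near-prime: Parkway 23/33 = 69.7%, Uptown 28/45 = 62.2% → Parkway
Subprime: Parkway 28/153 = 18.3%, Uptown 5/124 = 4.0% → Parkway
Prime: Parkway 7/8 = 87.5%, Uptown 8/11 = 72.7% → Parkway
Overall: Parkway 58/194 = 29.9%, Uptown 41/180 = 22.8% → Parkway
Parkway wins overall and in every credit group — no reversal.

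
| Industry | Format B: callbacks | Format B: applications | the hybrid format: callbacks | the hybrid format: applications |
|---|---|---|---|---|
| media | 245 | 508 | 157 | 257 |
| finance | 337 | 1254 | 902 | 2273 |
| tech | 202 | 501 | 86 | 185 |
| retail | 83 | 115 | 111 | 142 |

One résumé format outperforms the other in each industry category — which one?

Media: Format B 245/508 = 48.2%, the hybrid format 157/257 = 61.1% → the hybrid format
Finance: Format B 337/1254 = 26.9%, the hybrid format 902/2273 = 39.7% → the hybrid format
Tech: Format B 202/501 = 40.3%, the hybrid format 86/185 = 46.5% → the hybrid format
Retail: Format B 83/115 = 72.2%, the hybrid format 111/142 = 78.2% → the hybrid format
The hybrid format has the higher rate in all 4 groups.

the hybrid format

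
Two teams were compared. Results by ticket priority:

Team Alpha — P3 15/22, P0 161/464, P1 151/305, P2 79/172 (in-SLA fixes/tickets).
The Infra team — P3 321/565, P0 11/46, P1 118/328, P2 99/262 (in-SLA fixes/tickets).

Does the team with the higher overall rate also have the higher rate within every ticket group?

No

P3: Team Alpha 15/22 = 68.2%, the Infra team 321/565 = 56.8% → Team Alpha
P0: Team Alpha 161/464 = 34.7%, the Infra team 11/46 = 23.9% → Team Alpha
P1: Team Alpha 151/305 = 49.5%, the Infra team 118/328 = 36.0% → Team Alpha
P2: Team Alpha 79/172 = 45.9%, the Infra team 99/262 = 37.8% → Team Alpha
Overall: Team Alpha 406/963 = 42.2%, the Infra team 549/1201 = 45.7% → the Infra team
Team Alpha wins each ticket group but the Infra team wins overall — the comparison reverses. Team Alpha's tickets skew toward P0, which has a lower base rate.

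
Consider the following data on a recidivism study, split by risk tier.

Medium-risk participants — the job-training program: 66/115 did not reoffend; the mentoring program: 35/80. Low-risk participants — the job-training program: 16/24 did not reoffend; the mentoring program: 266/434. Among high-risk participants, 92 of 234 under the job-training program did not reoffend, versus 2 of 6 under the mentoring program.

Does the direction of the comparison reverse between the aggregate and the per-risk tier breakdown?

Yes

Medium-risk: the job-training program 66/115 = 57.4%, the mentoring program 35/80 = 43.8% → the job-training program
Low-risk: the job-training program 16/24 = 66.7%, the mentoring program 266/434 = 61.3% → the job-training program
High-risk: the job-training program 92/234 = 39.3%, the mentoring program 2/6 = 33.3% → the job-training program
Overall: the job-training program 174/373 = 46.6%, the mentoring program 303/520 = 58.3% → the mentoring program
The job-training program wins each risk group but the mentoring program wins overall — the comparison reverses. The job-training program's participants skew toward high-risk, which has a lower base rate.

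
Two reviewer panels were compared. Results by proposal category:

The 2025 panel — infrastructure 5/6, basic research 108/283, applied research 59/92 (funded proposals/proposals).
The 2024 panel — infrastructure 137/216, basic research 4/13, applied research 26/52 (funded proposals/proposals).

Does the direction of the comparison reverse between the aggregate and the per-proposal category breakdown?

Infrastructure: the 2025 panel 5/6 = 83.3%, the 2024 panel 137/216 = 63.4% → the 2025 panel
Basic research: the 2025 panel 108/283 = 38.2%, the 2024 panel 4/13 = 30.8% → the 2025 panel
Applied research: the 2025 panel 59/92 = 64.1%, the 2024 panel 26/52 = 50.0% → the 2025 panel
Overall: the 2025 panel 172/381 = 45.1%, the 2024 panel 167/281 = 59.4% → the 2024 panel
The 2025 panel wins each proposal group but the 2024 panel wins overall — the comparison reverses. The 2025 panel's proposals skew toward basic research, which has a lower base rate.

Yes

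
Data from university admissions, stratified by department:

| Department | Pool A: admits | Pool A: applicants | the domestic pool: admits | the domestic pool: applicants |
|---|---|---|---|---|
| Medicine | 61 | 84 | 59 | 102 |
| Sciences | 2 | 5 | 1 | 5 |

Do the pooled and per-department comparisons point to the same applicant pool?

Medicine: Pool A 61/84 = 72.6%, the domestic pool 59/102 = 57.8% → Pool A
Sciences: Pool A 2/5 = 40.0%, the domestic pool 1/5 = 20.0% → Pool A
Overall: Pool A 63/89 = 70.8%, the domestic pool 60/107 = 56.1% → Pool A
Pool A wins overall and in every department group — no reversal.

Yes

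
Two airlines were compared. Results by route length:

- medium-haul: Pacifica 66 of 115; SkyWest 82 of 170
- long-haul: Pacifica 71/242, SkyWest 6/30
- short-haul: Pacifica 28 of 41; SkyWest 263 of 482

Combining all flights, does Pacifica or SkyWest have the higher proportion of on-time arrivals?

Medium-haul: Pacifica 66/115 = 57.4%, SkyWest 82/170 = 48.2% → Pacifica
Long-haul: Pacifica 71/242 = 29.3%, SkyWest 6/30 = 20.0% → Pacifica
Short-haul: Pacifica 28/41 = 68.3%, SkyWest 263/482 = 54.6% → Pacifica
Overall: Pacifica 165/398 = 41.5%, SkyWest 351/682 = 51.5% → SkyWest
(Pacifica wins every route group but SkyWest wins overall — Pacifica's flights skew toward the low-rate long-haul group.)

SkyWest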